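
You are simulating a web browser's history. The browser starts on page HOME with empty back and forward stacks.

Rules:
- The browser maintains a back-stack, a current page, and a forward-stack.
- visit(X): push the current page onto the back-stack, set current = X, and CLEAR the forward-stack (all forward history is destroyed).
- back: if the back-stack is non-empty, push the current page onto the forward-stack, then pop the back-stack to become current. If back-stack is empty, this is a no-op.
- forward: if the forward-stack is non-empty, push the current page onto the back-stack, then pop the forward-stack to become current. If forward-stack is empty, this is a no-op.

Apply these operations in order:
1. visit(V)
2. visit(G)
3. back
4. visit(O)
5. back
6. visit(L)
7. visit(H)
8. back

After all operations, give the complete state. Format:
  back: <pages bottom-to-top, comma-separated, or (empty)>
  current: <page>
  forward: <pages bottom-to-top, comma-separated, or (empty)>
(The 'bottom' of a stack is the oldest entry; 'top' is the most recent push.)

After 1 (visit(V)): cur=V back=1 fwd=0
After 2 (visit(G)): cur=G back=2 fwd=0
After 3 (back): cur=V back=1 fwd=1
After 4 (visit(O)): cur=O back=2 fwd=0
After 5 (back): cur=V back=1 fwd=1
After 6 (visit(L)): cur=L back=2 fwd=0
After 7 (visit(H)): cur=H back=3 fwd=0
After 8 (back): cur=L back=2 fwd=1

Answer: back: HOME,V
current: L
forward: H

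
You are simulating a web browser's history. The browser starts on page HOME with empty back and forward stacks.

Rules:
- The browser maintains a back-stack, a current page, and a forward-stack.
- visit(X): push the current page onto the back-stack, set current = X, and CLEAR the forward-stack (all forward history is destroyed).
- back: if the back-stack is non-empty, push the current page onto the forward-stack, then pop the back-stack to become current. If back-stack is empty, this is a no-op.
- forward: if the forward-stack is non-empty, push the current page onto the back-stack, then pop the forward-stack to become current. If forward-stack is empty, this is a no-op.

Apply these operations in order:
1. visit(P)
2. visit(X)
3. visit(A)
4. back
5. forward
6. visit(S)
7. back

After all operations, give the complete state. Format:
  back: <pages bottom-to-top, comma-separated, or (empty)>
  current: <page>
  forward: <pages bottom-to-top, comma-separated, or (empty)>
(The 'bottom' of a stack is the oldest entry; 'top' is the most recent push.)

After 1 (visit(P)): cur=P back=1 fwd=0
After 2 (visit(X)): cur=X back=2 fwd=0
After 3 (visit(A)): cur=A back=3 fwd=0
After 4 (back): cur=X back=2 fwd=1
After 5 (forward): cur=A back=3 fwd=0
After 6 (visit(S)): cur=S back=4 fwd=0
After 7 (back): cur=A back=3 fwd=1

Answer: back: HOME,P,X
current: A
forward: S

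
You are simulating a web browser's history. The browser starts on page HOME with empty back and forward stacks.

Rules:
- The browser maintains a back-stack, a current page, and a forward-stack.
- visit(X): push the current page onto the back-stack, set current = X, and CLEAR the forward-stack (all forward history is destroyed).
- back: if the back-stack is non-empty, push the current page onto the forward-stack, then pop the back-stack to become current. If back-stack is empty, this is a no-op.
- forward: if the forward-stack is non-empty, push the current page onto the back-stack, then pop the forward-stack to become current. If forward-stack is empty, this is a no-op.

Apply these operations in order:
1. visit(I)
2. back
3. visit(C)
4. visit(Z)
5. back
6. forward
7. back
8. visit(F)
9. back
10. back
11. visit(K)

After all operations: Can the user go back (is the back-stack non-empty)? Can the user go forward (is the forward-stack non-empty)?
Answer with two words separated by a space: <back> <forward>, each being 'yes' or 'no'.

Answer: yes no

Derivation:
After 1 (visit(I)): cur=I back=1 fwd=0
After 2 (back): cur=HOME back=0 fwd=1
After 3 (visit(C)): cur=C back=1 fwd=0
After 4 (visit(Z)): cur=Z back=2 fwd=0
After 5 (back): cur=C back=1 fwd=1
After 6 (forward): cur=Z back=2 fwd=0
After 7 (back): cur=C back=1 fwd=1
After 8 (visit(F)): cur=F back=2 fwd=0
After 9 (back): cur=C back=1 fwd=1
After 10 (back): cur=HOME back=0 fwd=2
After 11 (visit(K)): cur=K back=1 fwd=0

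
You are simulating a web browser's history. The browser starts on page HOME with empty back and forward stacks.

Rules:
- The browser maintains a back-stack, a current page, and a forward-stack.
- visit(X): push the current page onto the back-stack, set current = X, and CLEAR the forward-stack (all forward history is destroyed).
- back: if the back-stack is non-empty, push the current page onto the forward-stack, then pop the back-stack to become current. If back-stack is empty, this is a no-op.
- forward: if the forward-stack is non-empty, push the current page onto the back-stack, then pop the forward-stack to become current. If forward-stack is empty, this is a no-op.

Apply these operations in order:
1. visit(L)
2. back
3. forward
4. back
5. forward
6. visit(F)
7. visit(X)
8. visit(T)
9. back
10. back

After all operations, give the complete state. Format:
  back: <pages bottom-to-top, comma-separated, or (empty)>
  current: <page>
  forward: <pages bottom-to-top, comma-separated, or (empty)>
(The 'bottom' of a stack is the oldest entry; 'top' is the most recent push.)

After 1 (visit(L)): cur=L back=1 fwd=0
After 2 (back): cur=HOME back=0 fwd=1
After 3 (forward): cur=L back=1 fwd=0
After 4 (back): cur=HOME back=0 fwd=1
After 5 (forward): cur=L back=1 fwd=0
After 6 (visit(F)): cur=F back=2 fwd=0
After 7 (visit(X)): cur=X back=3 fwd=0
After 8 (visit(T)): cur=T back=4 fwd=0
After 9 (back): cur=X back=3 fwd=1
After 10 (back): cur=F back=2 fwd=2

Answer: back: HOME,L
current: F
forward: T,X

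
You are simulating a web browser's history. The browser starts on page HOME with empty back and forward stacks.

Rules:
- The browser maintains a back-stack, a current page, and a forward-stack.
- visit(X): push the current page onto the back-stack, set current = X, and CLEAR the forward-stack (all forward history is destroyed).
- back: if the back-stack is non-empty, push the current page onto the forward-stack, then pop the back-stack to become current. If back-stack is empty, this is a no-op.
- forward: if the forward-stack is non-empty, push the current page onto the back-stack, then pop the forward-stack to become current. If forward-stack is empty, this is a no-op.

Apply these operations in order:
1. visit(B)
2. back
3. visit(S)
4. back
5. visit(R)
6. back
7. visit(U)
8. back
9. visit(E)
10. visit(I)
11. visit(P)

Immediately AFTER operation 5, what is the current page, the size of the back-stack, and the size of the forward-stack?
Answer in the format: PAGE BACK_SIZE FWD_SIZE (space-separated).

After 1 (visit(B)): cur=B back=1 fwd=0
After 2 (back): cur=HOME back=0 fwd=1
After 3 (visit(S)): cur=S back=1 fwd=0
After 4 (back): cur=HOME back=0 fwd=1
After 5 (visit(R)): cur=R back=1 fwd=0

R 1 0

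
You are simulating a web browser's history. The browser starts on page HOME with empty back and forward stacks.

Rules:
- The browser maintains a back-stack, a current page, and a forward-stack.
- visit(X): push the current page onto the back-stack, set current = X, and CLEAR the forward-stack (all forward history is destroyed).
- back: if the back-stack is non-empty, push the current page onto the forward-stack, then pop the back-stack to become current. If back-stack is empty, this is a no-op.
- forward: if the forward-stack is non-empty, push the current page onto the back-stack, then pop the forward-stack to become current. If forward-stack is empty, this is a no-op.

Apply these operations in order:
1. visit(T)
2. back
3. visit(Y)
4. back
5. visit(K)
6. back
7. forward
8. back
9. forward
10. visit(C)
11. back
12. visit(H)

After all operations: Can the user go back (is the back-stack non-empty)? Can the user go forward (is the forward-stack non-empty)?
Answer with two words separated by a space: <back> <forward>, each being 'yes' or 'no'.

Answer: yes no

Derivation:
After 1 (visit(T)): cur=T back=1 fwd=0
After 2 (back): cur=HOME back=0 fwd=1
After 3 (visit(Y)): cur=Y back=1 fwd=0
After 4 (back): cur=HOME back=0 fwd=1
After 5 (visit(K)): cur=K back=1 fwd=0
After 6 (back): cur=HOME back=0 fwd=1
After 7 (forward): cur=K back=1 fwd=0
After 8 (back): cur=HOME back=0 fwd=1
After 9 (forward): cur=K back=1 fwd=0
After 10 (visit(C)): cur=C back=2 fwd=0
After 11 (back): cur=K back=1 fwd=1
After 12 (visit(H)): cur=H back=2 fwd=0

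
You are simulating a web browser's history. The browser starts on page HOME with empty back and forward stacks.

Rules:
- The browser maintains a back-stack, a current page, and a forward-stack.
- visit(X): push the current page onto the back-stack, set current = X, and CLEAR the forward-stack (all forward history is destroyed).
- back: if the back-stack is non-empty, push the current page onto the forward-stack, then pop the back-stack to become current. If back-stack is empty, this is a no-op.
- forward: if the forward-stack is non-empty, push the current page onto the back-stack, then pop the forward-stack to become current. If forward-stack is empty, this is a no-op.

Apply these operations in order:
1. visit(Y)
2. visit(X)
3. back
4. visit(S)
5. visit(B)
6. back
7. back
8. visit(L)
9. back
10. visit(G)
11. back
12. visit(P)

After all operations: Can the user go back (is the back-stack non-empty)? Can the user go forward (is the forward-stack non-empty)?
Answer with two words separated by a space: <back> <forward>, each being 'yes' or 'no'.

After 1 (visit(Y)): cur=Y back=1 fwd=0
After 2 (visit(X)): cur=X back=2 fwd=0
After 3 (back): cur=Y back=1 fwd=1
After 4 (visit(S)): cur=S back=2 fwd=0
After 5 (visit(B)): cur=B back=3 fwd=0
After 6 (back): cur=S back=2 fwd=1
After 7 (back): cur=Y back=1 fwd=2
After 8 (visit(L)): cur=L back=2 fwd=0
After 9 (back): cur=Y back=1 fwd=1
After 10 (visit(G)): cur=G back=2 fwd=0
After 11 (back): cur=Y back=1 fwd=1
After 12 (visit(P)): cur=P back=2 fwd=0

Answer: yes no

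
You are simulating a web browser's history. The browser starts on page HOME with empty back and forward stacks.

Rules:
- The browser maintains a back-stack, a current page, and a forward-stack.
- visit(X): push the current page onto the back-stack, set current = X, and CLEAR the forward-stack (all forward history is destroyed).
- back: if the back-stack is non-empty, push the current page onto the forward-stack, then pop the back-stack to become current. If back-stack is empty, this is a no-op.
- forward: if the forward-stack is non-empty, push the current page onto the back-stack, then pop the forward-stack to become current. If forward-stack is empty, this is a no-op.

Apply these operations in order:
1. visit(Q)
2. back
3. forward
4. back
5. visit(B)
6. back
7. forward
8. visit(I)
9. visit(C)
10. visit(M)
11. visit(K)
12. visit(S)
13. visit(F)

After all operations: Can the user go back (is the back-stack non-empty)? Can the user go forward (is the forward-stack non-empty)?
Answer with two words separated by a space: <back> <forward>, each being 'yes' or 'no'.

Answer: yes no

Derivation:
After 1 (visit(Q)): cur=Q back=1 fwd=0
After 2 (back): cur=HOME back=0 fwd=1
After 3 (forward): cur=Q back=1 fwd=0
After 4 (back): cur=HOME back=0 fwd=1
After 5 (visit(B)): cur=B back=1 fwd=0
After 6 (back): cur=HOME back=0 fwd=1
After 7 (forward): cur=B back=1 fwd=0
After 8 (visit(I)): cur=I back=2 fwd=0
After 9 (visit(C)): cur=C back=3 fwd=0
After 10 (visit(M)): cur=M back=4 fwd=0
After 11 (visit(K)): cur=K back=5 fwd=0
After 12 (visit(S)): cur=S back=6 fwd=0
After 13 (visit(F)): cur=F back=7 fwd=0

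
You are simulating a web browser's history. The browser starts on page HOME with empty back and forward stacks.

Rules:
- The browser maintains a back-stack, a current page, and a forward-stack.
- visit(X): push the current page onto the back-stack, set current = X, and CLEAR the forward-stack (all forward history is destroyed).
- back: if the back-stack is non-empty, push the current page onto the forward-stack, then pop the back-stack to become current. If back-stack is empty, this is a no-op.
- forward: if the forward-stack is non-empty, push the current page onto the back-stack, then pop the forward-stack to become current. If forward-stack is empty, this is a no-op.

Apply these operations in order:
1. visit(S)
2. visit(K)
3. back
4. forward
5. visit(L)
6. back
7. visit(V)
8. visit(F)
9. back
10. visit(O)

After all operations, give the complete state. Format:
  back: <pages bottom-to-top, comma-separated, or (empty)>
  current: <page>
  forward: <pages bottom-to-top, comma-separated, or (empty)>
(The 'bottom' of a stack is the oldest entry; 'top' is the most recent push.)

After 1 (visit(S)): cur=S back=1 fwd=0
After 2 (visit(K)): cur=K back=2 fwd=0
After 3 (back): cur=S back=1 fwd=1
After 4 (forward): cur=K back=2 fwd=0
After 5 (visit(L)): cur=L back=3 fwd=0
After 6 (back): cur=K back=2 fwd=1
After 7 (visit(V)): cur=V back=3 fwd=0
After 8 (visit(F)): cur=F back=4 fwd=0
After 9 (back): cur=V back=3 fwd=1
After 10 (visit(O)): cur=O back=4 fwd=0

Answer: back: HOME,S,K,V
current: O
forward: (empty)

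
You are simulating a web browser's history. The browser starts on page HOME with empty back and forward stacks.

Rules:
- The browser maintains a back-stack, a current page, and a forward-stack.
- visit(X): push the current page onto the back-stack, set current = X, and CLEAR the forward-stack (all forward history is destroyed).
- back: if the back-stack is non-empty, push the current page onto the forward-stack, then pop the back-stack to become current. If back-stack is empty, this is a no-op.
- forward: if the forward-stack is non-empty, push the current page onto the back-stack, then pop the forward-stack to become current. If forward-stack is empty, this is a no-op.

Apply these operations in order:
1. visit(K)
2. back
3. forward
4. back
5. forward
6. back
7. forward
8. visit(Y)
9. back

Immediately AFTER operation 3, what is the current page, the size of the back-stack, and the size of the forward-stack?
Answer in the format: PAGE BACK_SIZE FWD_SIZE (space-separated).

After 1 (visit(K)): cur=K back=1 fwd=0
After 2 (back): cur=HOME back=0 fwd=1
After 3 (forward): cur=K back=1 fwd=0

K 1 0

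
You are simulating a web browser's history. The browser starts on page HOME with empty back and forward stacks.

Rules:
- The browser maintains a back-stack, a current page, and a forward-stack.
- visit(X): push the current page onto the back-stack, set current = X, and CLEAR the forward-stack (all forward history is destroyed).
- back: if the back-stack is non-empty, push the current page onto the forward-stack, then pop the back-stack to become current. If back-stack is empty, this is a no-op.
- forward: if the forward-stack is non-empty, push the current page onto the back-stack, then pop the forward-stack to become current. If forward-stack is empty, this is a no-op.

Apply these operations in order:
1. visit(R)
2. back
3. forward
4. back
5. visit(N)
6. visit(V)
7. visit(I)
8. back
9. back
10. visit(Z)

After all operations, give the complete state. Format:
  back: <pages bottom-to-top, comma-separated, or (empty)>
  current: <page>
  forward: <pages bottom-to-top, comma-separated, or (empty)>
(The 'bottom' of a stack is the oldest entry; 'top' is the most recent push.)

Answer: back: HOME,N
current: Z
forward: (empty)

Derivation:
After 1 (visit(R)): cur=R back=1 fwd=0
After 2 (back): cur=HOME back=0 fwd=1
After 3 (forward): cur=R back=1 fwd=0
After 4 (back): cur=HOME back=0 fwd=1
After 5 (visit(N)): cur=N back=1 fwd=0
After 6 (visit(V)): cur=V back=2 fwd=0
After 7 (visit(I)): cur=I back=3 fwd=0
After 8 (back): cur=V back=2 fwd=1
After 9 (back): cur=N back=1 fwd=2
After 10 (visit(Z)): cur=Z back=2 fwd=0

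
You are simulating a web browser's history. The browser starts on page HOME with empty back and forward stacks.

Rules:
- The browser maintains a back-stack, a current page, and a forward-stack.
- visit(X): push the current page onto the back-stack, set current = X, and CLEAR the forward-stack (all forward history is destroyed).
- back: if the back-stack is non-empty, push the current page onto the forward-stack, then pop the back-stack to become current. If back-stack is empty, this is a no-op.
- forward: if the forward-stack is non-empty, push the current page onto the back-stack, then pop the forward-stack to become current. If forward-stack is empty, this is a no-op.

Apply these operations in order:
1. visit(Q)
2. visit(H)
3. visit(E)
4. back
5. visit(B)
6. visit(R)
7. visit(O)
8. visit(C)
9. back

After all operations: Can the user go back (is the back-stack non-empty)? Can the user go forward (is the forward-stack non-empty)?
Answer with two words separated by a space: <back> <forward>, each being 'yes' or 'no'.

Answer: yes yes

Derivation:
After 1 (visit(Q)): cur=Q back=1 fwd=0
After 2 (visit(H)): cur=H back=2 fwd=0
After 3 (visit(E)): cur=E back=3 fwd=0
After 4 (back): cur=H back=2 fwd=1
After 5 (visit(B)): cur=B back=3 fwd=0
After 6 (visit(R)): cur=R back=4 fwd=0
After 7 (visit(O)): cur=O back=5 fwd=0
After 8 (visit(C)): cur=C back=6 fwd=0
After 9 (back): cur=O back=5 fwd=1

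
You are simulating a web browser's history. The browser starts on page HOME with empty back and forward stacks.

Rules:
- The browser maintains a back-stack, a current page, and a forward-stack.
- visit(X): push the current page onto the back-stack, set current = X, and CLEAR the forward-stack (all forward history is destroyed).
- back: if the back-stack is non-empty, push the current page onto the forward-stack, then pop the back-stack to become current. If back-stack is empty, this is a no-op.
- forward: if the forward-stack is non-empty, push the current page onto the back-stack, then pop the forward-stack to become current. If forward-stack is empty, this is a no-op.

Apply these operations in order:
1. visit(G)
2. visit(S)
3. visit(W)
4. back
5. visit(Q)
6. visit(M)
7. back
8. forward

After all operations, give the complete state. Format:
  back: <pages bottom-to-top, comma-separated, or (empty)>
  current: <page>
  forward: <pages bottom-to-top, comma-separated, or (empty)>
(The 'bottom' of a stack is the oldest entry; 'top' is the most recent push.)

Answer: back: HOME,G,S,Q
current: M
forward: (empty)

Derivation:
After 1 (visit(G)): cur=G back=1 fwd=0
After 2 (visit(S)): cur=S back=2 fwd=0
After 3 (visit(W)): cur=W back=3 fwd=0
After 4 (back): cur=S back=2 fwd=1
After 5 (visit(Q)): cur=Q back=3 fwd=0
After 6 (visit(M)): cur=M back=4 fwd=0
After 7 (back): cur=Q back=3 fwd=1
After 8 (forward): cur=M back=4 fwd=0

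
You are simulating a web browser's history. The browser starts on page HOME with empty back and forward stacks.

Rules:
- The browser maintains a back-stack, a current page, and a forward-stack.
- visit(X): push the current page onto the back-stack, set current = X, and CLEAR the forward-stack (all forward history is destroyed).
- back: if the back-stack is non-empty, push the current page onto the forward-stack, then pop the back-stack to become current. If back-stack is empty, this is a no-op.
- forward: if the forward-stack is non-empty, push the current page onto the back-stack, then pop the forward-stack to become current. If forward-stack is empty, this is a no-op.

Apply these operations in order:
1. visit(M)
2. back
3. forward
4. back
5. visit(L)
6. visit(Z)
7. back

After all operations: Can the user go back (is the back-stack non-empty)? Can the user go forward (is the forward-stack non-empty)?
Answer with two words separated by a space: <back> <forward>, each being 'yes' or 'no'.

Answer: yes yes

Derivation:
After 1 (visit(M)): cur=M back=1 fwd=0
After 2 (back): cur=HOME back=0 fwd=1
After 3 (forward): cur=M back=1 fwd=0
After 4 (back): cur=HOME back=0 fwd=1
After 5 (visit(L)): cur=L back=1 fwd=0
After 6 (visit(Z)): cur=Z back=2 fwd=0
After 7 (back): cur=L back=1 fwd=1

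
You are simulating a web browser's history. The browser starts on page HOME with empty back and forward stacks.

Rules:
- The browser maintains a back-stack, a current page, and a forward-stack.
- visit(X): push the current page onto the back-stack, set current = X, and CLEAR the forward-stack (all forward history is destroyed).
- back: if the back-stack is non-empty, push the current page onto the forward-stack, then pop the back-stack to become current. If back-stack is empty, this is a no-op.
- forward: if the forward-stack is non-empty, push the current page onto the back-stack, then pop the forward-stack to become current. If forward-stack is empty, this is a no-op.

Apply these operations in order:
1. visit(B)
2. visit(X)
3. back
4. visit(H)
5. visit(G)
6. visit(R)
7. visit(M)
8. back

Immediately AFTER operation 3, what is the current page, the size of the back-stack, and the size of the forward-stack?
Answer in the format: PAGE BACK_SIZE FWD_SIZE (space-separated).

After 1 (visit(B)): cur=B back=1 fwd=0
After 2 (visit(X)): cur=X back=2 fwd=0
After 3 (back): cur=B back=1 fwd=1

B 1 1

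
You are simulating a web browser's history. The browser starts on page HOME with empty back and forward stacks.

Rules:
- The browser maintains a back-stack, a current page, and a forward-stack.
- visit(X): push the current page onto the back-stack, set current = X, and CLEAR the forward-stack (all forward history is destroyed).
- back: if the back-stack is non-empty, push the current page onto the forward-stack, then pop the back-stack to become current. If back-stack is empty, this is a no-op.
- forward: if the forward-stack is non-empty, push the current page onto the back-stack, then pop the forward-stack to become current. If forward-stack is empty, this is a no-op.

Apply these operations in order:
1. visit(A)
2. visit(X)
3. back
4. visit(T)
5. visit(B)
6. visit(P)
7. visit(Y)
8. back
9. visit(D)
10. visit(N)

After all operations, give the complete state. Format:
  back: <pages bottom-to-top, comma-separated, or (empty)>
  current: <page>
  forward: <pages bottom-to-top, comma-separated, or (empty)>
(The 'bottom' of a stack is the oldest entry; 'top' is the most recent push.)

After 1 (visit(A)): cur=A back=1 fwd=0
After 2 (visit(X)): cur=X back=2 fwd=0
After 3 (back): cur=A back=1 fwd=1
After 4 (visit(T)): cur=T back=2 fwd=0
After 5 (visit(B)): cur=B back=3 fwd=0
After 6 (visit(P)): cur=P back=4 fwd=0
After 7 (visit(Y)): cur=Y back=5 fwd=0
After 8 (back): cur=P back=4 fwd=1
After 9 (visit(D)): cur=D back=5 fwd=0
After 10 (visit(N)): cur=N back=6 fwd=0

Answer: back: HOME,A,T,B,P,D
current: N
forward: (empty)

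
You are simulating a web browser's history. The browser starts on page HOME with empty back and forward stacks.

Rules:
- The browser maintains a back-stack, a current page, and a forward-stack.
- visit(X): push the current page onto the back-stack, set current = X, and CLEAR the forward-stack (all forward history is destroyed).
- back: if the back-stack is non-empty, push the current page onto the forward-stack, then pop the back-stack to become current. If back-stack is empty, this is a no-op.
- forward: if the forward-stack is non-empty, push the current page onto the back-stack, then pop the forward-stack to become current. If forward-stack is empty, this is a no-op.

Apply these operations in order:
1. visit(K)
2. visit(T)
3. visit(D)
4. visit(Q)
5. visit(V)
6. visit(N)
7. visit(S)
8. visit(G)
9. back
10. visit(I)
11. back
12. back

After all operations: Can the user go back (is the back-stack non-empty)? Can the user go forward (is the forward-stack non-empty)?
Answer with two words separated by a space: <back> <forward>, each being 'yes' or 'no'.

Answer: yes yes

Derivation:
After 1 (visit(K)): cur=K back=1 fwd=0
After 2 (visit(T)): cur=T back=2 fwd=0
After 3 (visit(D)): cur=D back=3 fwd=0
After 4 (visit(Q)): cur=Q back=4 fwd=0
After 5 (visit(V)): cur=V back=5 fwd=0
After 6 (visit(N)): cur=N back=6 fwd=0
After 7 (visit(S)): cur=S back=7 fwd=0
After 8 (visit(G)): cur=G back=8 fwd=0
After 9 (back): cur=S back=7 fwd=1
After 10 (visit(I)): cur=I back=8 fwd=0
After 11 (back): cur=S back=7 fwd=1
After 12 (back): cur=N back=6 fwd=2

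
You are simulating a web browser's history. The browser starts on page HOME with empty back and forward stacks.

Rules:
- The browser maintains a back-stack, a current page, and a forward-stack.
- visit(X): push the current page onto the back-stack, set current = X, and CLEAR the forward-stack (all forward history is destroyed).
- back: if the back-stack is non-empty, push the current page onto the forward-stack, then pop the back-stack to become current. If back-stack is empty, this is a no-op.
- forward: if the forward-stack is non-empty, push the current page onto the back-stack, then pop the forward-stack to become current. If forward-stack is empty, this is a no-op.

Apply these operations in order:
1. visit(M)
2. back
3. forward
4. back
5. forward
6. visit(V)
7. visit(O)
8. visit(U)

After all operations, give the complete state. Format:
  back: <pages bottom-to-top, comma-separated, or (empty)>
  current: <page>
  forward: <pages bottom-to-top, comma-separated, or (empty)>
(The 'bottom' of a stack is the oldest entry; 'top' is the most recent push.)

After 1 (visit(M)): cur=M back=1 fwd=0
After 2 (back): cur=HOME back=0 fwd=1
After 3 (forward): cur=M back=1 fwd=0
After 4 (back): cur=HOME back=0 fwd=1
After 5 (forward): cur=M back=1 fwd=0
After 6 (visit(V)): cur=V back=2 fwd=0
After 7 (visit(O)): cur=O back=3 fwd=0
After 8 (visit(U)): cur=U back=4 fwd=0

Answer: back: HOME,M,V,O
current: U
forward: (empty)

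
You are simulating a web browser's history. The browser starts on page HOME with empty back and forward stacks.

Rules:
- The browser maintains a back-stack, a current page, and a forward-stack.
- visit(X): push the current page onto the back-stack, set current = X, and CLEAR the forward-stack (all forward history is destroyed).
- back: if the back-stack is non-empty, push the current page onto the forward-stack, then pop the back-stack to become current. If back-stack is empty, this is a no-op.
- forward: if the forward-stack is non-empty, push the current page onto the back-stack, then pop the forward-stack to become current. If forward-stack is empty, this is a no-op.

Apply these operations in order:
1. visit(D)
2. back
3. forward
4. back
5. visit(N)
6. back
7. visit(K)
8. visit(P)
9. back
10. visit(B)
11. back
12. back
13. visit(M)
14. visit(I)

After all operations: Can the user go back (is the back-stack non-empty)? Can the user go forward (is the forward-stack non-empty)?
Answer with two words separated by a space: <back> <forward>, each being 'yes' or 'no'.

After 1 (visit(D)): cur=D back=1 fwd=0
After 2 (back): cur=HOME back=0 fwd=1
After 3 (forward): cur=D back=1 fwd=0
After 4 (back): cur=HOME back=0 fwd=1
After 5 (visit(N)): cur=N back=1 fwd=0
After 6 (back): cur=HOME back=0 fwd=1
After 7 (visit(K)): cur=K back=1 fwd=0
After 8 (visit(P)): cur=P back=2 fwd=0
After 9 (back): cur=K back=1 fwd=1
After 10 (visit(B)): cur=B back=2 fwd=0
After 11 (back): cur=K back=1 fwd=1
After 12 (back): cur=HOME back=0 fwd=2
After 13 (visit(M)): cur=M back=1 fwd=0
After 14 (visit(I)): cur=I back=2 fwd=0

Answer: yes no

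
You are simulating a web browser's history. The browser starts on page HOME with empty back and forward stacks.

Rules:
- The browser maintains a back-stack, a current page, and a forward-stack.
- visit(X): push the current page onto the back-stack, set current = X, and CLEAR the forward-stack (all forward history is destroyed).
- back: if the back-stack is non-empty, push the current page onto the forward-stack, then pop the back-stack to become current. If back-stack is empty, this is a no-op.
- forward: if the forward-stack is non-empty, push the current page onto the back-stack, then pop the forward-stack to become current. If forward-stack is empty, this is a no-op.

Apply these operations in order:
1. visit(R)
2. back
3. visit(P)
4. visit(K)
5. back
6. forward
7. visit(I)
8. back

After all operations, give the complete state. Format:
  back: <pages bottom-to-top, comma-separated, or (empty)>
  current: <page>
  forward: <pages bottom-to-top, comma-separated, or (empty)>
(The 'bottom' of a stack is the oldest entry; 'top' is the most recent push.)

Answer: back: HOME,P
current: K
forward: I

Derivation:
After 1 (visit(R)): cur=R back=1 fwd=0
After 2 (back): cur=HOME back=0 fwd=1
After 3 (visit(P)): cur=P back=1 fwd=0
After 4 (visit(K)): cur=K back=2 fwd=0
After 5 (back): cur=P back=1 fwd=1
After 6 (forward): cur=K back=2 fwd=0
After 7 (visit(I)): cur=I back=3 fwd=0
After 8 (back): cur=K back=2 fwd=1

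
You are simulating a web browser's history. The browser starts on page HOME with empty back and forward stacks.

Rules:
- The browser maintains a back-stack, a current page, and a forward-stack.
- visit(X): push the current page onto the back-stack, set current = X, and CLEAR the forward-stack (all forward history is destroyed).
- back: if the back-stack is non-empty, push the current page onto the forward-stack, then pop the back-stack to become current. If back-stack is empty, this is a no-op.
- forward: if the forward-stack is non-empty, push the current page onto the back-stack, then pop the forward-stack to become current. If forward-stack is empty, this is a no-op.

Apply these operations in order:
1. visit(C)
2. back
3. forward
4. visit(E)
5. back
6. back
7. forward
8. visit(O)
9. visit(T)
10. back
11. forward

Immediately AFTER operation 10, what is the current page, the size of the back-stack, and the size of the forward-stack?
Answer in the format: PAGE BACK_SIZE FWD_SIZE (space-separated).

After 1 (visit(C)): cur=C back=1 fwd=0
After 2 (back): cur=HOME back=0 fwd=1
After 3 (forward): cur=C back=1 fwd=0
After 4 (visit(E)): cur=E back=2 fwd=0
After 5 (back): cur=C back=1 fwd=1
After 6 (back): cur=HOME back=0 fwd=2
After 7 (forward): cur=C back=1 fwd=1
After 8 (visit(O)): cur=O back=2 fwd=0
After 9 (visit(T)): cur=T back=3 fwd=0
After 10 (back): cur=O back=2 fwd=1

O 2 1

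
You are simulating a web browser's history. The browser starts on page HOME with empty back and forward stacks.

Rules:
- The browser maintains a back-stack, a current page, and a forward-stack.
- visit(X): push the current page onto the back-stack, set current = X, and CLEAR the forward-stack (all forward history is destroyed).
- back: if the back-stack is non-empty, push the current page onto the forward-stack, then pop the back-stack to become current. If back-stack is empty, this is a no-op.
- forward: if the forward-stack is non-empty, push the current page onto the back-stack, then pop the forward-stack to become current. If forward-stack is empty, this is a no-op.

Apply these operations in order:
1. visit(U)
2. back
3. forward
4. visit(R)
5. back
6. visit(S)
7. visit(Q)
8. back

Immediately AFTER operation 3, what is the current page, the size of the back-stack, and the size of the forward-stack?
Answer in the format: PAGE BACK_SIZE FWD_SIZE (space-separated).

After 1 (visit(U)): cur=U back=1 fwd=0
After 2 (back): cur=HOME back=0 fwd=1
After 3 (forward): cur=U back=1 fwd=0

U 1 0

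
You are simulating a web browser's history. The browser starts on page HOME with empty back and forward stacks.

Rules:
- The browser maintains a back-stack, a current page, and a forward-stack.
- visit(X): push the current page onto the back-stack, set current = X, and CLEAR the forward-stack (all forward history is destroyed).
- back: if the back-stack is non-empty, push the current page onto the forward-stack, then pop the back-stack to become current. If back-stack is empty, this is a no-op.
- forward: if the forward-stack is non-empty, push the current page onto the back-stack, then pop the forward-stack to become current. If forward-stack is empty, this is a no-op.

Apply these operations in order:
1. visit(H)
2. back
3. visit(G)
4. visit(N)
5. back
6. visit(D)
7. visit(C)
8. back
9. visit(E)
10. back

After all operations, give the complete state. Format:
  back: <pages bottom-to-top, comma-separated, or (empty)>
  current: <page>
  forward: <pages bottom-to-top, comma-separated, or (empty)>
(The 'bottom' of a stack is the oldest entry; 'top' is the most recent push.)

Answer: back: HOME,G
current: D
forward: E

Derivation:
After 1 (visit(H)): cur=H back=1 fwd=0
After 2 (back): cur=HOME back=0 fwd=1
After 3 (visit(G)): cur=G back=1 fwd=0
After 4 (visit(N)): cur=N back=2 fwd=0
After 5 (back): cur=G back=1 fwd=1
After 6 (visit(D)): cur=D back=2 fwd=0
After 7 (visit(C)): cur=C back=3 fwd=0
After 8 (back): cur=D back=2 fwd=1
After 9 (visit(E)): cur=E back=3 fwd=0
After 10 (back): cur=D back=2 fwd=1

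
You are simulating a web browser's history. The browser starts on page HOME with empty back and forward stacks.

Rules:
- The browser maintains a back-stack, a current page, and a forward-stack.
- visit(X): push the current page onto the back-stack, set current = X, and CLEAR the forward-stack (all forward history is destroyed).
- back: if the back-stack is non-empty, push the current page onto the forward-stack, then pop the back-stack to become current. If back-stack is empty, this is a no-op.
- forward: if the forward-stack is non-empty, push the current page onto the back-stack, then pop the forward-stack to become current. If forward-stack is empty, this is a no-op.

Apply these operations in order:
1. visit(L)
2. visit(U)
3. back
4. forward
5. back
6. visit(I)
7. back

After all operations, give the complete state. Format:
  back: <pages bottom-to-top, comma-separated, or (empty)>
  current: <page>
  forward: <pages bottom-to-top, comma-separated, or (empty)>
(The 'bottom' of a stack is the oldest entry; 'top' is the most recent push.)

Answer: back: HOME
current: L
forward: I

Derivation:
After 1 (visit(L)): cur=L back=1 fwd=0
After 2 (visit(U)): cur=U back=2 fwd=0
After 3 (back): cur=L back=1 fwd=1
After 4 (forward): cur=U back=2 fwd=0
After 5 (back): cur=L back=1 fwd=1
After 6 (visit(I)): cur=I back=2 fwd=0
After 7 (back): cur=L back=1 fwd=1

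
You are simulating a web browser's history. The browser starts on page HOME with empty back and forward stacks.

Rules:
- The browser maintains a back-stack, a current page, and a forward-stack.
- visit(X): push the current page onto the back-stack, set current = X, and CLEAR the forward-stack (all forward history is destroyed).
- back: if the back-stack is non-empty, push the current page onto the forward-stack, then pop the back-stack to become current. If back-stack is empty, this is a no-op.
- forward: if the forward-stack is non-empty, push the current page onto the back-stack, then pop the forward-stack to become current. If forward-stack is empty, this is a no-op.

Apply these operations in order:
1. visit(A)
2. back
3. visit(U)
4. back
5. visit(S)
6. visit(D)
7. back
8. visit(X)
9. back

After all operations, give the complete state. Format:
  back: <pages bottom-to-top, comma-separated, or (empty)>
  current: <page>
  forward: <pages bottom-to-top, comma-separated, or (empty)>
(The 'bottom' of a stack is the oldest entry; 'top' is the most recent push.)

Answer: back: HOME
current: S
forward: X

Derivation:
After 1 (visit(A)): cur=A back=1 fwd=0
After 2 (back): cur=HOME back=0 fwd=1
After 3 (visit(U)): cur=U back=1 fwd=0
After 4 (back): cur=HOME back=0 fwd=1
After 5 (visit(S)): cur=S back=1 fwd=0
After 6 (visit(D)): cur=D back=2 fwd=0
After 7 (back): cur=S back=1 fwd=1
After 8 (visit(X)): cur=X back=2 fwd=0
After 9 (back): cur=S back=1 fwd=1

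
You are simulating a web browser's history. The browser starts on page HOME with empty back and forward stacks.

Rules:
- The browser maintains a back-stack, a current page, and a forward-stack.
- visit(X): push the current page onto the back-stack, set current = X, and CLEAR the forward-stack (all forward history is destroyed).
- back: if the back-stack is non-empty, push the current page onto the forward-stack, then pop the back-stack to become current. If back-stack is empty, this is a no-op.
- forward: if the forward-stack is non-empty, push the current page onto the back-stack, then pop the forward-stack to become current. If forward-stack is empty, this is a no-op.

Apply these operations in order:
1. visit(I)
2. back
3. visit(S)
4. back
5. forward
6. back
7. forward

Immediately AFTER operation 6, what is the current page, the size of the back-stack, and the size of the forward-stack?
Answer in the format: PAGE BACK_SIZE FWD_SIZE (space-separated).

After 1 (visit(I)): cur=I back=1 fwd=0
After 2 (back): cur=HOME back=0 fwd=1
After 3 (visit(S)): cur=S back=1 fwd=0
After 4 (back): cur=HOME back=0 fwd=1
After 5 (forward): cur=S back=1 fwd=0
After 6 (back): cur=HOME back=0 fwd=1

HOME 0 1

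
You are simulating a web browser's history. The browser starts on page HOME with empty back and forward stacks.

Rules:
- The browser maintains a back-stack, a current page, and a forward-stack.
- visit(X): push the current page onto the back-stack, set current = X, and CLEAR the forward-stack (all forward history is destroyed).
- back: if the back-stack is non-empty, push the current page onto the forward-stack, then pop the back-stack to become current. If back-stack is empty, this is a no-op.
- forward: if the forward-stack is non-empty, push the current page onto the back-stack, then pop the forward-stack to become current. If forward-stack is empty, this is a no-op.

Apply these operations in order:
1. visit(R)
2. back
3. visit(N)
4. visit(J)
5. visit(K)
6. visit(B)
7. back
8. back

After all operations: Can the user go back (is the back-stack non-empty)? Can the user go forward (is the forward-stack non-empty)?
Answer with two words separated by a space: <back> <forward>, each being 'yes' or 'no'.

Answer: yes yes

Derivation:
After 1 (visit(R)): cur=R back=1 fwd=0
After 2 (back): cur=HOME back=0 fwd=1
After 3 (visit(N)): cur=N back=1 fwd=0
After 4 (visit(J)): cur=J back=2 fwd=0
After 5 (visit(K)): cur=K back=3 fwd=0
After 6 (visit(B)): cur=B back=4 fwd=0
After 7 (back): cur=K back=3 fwd=1
After 8 (back): cur=J back=2 fwd=2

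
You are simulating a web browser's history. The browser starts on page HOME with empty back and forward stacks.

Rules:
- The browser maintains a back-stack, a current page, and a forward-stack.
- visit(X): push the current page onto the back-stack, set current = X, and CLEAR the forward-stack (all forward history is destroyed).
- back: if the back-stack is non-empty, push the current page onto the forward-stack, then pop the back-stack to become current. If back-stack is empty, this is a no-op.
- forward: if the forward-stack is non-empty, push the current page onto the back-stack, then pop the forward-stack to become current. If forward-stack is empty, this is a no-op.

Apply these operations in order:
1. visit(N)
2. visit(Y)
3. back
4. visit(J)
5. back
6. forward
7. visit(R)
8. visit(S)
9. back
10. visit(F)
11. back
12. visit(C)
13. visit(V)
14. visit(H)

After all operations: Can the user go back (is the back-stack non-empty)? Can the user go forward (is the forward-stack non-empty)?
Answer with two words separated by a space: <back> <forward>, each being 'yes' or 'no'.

Answer: yes no

Derivation:
After 1 (visit(N)): cur=N back=1 fwd=0
After 2 (visit(Y)): cur=Y back=2 fwd=0
After 3 (back): cur=N back=1 fwd=1
After 4 (visit(J)): cur=J back=2 fwd=0
After 5 (back): cur=N back=1 fwd=1
After 6 (forward): cur=J back=2 fwd=0
After 7 (visit(R)): cur=R back=3 fwd=0
After 8 (visit(S)): cur=S back=4 fwd=0
After 9 (back): cur=R back=3 fwd=1
After 10 (visit(F)): cur=F back=4 fwd=0
After 11 (back): cur=R back=3 fwd=1
After 12 (visit(C)): cur=C back=4 fwd=0
After 13 (visit(V)): cur=V back=5 fwd=0
After 14 (visit(H)): cur=H back=6 fwd=0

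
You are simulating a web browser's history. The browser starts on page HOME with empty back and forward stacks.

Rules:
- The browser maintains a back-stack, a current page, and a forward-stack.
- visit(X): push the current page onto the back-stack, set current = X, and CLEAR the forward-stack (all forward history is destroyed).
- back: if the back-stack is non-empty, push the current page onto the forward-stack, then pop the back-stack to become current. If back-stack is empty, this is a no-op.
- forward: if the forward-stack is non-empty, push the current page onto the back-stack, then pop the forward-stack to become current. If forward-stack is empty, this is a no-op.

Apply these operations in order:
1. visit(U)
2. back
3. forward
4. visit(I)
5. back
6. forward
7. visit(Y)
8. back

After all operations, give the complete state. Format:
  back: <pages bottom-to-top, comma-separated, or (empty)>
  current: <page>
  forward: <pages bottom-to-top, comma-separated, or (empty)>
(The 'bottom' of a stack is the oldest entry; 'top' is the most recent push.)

After 1 (visit(U)): cur=U back=1 fwd=0
After 2 (back): cur=HOME back=0 fwd=1
After 3 (forward): cur=U back=1 fwd=0
After 4 (visit(I)): cur=I back=2 fwd=0
After 5 (back): cur=U back=1 fwd=1
After 6 (forward): cur=I back=2 fwd=0
After 7 (visit(Y)): cur=Y back=3 fwd=0
After 8 (back): cur=I back=2 fwd=1

Answer: back: HOME,U
current: I
forward: Y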